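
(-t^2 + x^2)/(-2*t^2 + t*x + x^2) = (t + x)/(2*t + x)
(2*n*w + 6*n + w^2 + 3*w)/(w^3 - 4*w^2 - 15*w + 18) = (2*n + w)/(w^2 - 7*w + 6)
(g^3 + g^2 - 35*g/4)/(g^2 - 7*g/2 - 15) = g*(-4*g^2 - 4*g + 35)/(2*(-2*g^2 + 7*g + 30))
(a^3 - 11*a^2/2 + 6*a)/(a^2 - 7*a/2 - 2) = a*(2*a - 3)/(2*a + 1)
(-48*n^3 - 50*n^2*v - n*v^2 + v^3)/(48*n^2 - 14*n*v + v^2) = (6*n^2 + 7*n*v + v^2)/(-6*n + v)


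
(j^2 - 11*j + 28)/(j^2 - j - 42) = (j - 4)/(j + 6)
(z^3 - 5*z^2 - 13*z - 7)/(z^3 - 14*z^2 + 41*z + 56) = (z + 1)/(z - 8)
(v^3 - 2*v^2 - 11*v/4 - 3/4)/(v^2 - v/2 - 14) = (-4*v^3 + 8*v^2 + 11*v + 3)/(2*(-2*v^2 + v + 28))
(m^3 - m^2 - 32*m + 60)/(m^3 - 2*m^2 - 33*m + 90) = (m - 2)/(m - 3)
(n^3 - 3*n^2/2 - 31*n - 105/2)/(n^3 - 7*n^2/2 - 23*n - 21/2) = (2*n + 5)/(2*n + 1)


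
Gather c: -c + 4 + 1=5 - c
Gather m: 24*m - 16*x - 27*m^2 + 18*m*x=-27*m^2 + m*(18*x + 24) - 16*x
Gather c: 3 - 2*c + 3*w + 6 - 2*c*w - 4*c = c*(-2*w - 6) + 3*w + 9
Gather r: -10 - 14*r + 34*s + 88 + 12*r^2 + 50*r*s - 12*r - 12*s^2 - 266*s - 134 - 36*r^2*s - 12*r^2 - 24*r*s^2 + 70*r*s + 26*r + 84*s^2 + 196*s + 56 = -36*r^2*s + r*(-24*s^2 + 120*s) + 72*s^2 - 36*s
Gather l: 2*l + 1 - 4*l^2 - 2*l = 1 - 4*l^2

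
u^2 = u^2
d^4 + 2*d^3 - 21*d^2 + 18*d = d*(d - 3)*(d - 1)*(d + 6)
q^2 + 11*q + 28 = (q + 4)*(q + 7)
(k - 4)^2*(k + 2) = k^3 - 6*k^2 + 32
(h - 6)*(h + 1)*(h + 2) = h^3 - 3*h^2 - 16*h - 12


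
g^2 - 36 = (g - 6)*(g + 6)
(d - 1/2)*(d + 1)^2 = d^3 + 3*d^2/2 - 1/2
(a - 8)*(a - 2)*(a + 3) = a^3 - 7*a^2 - 14*a + 48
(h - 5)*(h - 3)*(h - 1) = h^3 - 9*h^2 + 23*h - 15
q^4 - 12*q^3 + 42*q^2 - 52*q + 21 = (q - 7)*(q - 3)*(q - 1)^2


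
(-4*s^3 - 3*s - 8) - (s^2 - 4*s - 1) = -4*s^3 - s^2 + s - 7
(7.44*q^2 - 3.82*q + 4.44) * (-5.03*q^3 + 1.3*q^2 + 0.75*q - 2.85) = -37.4232*q^5 + 28.8866*q^4 - 21.7192*q^3 - 18.297*q^2 + 14.217*q - 12.654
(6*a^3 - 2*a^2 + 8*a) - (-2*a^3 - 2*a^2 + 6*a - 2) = 8*a^3 + 2*a + 2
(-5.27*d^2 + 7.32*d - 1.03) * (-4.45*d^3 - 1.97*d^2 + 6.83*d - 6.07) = 23.4515*d^5 - 22.1921*d^4 - 45.831*d^3 + 84.0136*d^2 - 51.4673*d + 6.2521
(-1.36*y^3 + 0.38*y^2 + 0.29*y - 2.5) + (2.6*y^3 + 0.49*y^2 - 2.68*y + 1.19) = 1.24*y^3 + 0.87*y^2 - 2.39*y - 1.31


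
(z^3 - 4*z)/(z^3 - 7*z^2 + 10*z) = (z + 2)/(z - 5)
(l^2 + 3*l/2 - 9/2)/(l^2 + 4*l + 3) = (l - 3/2)/(l + 1)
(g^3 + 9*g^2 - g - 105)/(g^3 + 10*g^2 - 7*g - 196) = (g^2 + 2*g - 15)/(g^2 + 3*g - 28)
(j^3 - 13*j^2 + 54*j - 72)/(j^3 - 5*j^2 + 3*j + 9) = (j^2 - 10*j + 24)/(j^2 - 2*j - 3)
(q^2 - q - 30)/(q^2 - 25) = (q - 6)/(q - 5)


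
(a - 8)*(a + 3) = a^2 - 5*a - 24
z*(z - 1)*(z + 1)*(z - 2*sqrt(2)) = z^4 - 2*sqrt(2)*z^3 - z^2 + 2*sqrt(2)*z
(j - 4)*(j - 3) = j^2 - 7*j + 12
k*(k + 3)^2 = k^3 + 6*k^2 + 9*k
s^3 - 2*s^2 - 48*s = s*(s - 8)*(s + 6)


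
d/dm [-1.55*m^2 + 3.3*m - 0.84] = 3.3 - 3.1*m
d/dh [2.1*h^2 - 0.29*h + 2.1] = 4.2*h - 0.29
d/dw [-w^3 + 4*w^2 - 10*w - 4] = -3*w^2 + 8*w - 10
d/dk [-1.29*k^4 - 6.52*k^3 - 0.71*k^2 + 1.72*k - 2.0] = -5.16*k^3 - 19.56*k^2 - 1.42*k + 1.72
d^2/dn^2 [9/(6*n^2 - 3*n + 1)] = 54*(-12*n^2 + 6*n + 3*(4*n - 1)^2 - 2)/(6*n^2 - 3*n + 1)^3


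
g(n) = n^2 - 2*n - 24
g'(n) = 2*n - 2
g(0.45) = -24.70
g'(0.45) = -1.10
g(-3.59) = -3.93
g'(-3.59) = -9.18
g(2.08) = -23.83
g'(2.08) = 2.16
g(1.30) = -24.91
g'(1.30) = 0.60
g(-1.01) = -20.96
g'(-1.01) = -4.02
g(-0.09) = -23.81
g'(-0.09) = -2.18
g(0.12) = -24.23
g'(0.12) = -1.76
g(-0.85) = -21.58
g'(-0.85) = -3.70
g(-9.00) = 75.00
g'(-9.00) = -20.00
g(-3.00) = -9.00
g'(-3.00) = -8.00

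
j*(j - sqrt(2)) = j^2 - sqrt(2)*j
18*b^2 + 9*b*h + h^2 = (3*b + h)*(6*b + h)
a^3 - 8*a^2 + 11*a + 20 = (a - 5)*(a - 4)*(a + 1)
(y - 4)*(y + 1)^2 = y^3 - 2*y^2 - 7*y - 4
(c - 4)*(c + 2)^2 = c^3 - 12*c - 16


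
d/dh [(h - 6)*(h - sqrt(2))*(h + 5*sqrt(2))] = 3*h^2 - 12*h + 8*sqrt(2)*h - 24*sqrt(2) - 10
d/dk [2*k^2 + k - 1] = 4*k + 1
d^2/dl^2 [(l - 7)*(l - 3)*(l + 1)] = 6*l - 18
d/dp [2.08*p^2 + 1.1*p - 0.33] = 4.16*p + 1.1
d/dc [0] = 0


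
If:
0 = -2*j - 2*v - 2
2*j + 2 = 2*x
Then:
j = x - 1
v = -x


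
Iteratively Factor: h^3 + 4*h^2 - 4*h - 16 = (h - 2)*(h^2 + 6*h + 8) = (h - 2)*(h + 4)*(h + 2)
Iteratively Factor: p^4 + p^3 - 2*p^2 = (p)*(p^3 + p^2 - 2*p) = p*(p + 2)*(p^2 - p) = p*(p - 1)*(p + 2)*(p)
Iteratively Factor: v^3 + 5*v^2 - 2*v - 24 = (v - 2)*(v^2 + 7*v + 12) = (v - 2)*(v + 3)*(v + 4)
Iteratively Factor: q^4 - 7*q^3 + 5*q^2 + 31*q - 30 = (q - 5)*(q^3 - 2*q^2 - 5*q + 6) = (q - 5)*(q - 1)*(q^2 - q - 6) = (q - 5)*(q - 3)*(q - 1)*(q + 2)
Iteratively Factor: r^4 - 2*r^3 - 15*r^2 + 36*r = (r + 4)*(r^3 - 6*r^2 + 9*r) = r*(r + 4)*(r^2 - 6*r + 9) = r*(r - 3)*(r + 4)*(r - 3)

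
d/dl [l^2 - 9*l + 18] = 2*l - 9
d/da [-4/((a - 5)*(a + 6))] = 4*(2*a + 1)/((a - 5)^2*(a + 6)^2)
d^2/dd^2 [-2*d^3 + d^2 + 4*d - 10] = 2 - 12*d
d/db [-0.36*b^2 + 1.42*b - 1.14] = 1.42 - 0.72*b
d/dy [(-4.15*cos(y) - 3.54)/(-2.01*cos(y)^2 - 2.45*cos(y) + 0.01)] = (8.3415*cos(y)^2 + 14.2308*cos(y) + 8.7145)*sin(y)/(4.0401*cos(y)^4 + 9.849*cos(y)^3 + 5.9623*cos(y)^2 - 0.049*cos(y) + 0.0001)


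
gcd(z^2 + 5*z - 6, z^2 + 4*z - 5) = z - 1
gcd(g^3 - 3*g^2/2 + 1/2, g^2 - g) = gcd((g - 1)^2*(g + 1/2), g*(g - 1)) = g - 1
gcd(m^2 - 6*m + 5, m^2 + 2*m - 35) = m - 5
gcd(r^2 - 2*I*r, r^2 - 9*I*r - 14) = r - 2*I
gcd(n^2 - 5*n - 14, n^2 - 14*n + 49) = n - 7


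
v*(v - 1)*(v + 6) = v^3 + 5*v^2 - 6*v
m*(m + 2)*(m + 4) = m^3 + 6*m^2 + 8*m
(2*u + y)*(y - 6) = 2*u*y - 12*u + y^2 - 6*y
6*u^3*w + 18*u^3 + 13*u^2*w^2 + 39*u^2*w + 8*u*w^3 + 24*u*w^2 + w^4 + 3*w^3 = (u + w)^2*(6*u + w)*(w + 3)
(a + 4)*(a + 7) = a^2 + 11*a + 28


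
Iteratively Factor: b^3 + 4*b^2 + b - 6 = (b + 2)*(b^2 + 2*b - 3) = (b - 1)*(b + 2)*(b + 3)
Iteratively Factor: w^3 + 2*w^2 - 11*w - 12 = (w + 1)*(w^2 + w - 12) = (w + 1)*(w + 4)*(w - 3)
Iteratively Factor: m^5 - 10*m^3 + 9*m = (m - 1)*(m^4 + m^3 - 9*m^2 - 9*m) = (m - 3)*(m - 1)*(m^3 + 4*m^2 + 3*m) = (m - 3)*(m - 1)*(m + 1)*(m^2 + 3*m) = (m - 3)*(m - 1)*(m + 1)*(m + 3)*(m)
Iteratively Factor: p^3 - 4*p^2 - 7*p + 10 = (p - 5)*(p^2 + p - 2) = (p - 5)*(p - 1)*(p + 2)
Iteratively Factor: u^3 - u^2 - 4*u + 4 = (u - 1)*(u^2 - 4) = (u - 2)*(u - 1)*(u + 2)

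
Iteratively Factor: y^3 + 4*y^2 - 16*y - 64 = (y - 4)*(y^2 + 8*y + 16) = (y - 4)*(y + 4)*(y + 4)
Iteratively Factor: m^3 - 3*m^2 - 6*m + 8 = (m + 2)*(m^2 - 5*m + 4) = (m - 4)*(m + 2)*(m - 1)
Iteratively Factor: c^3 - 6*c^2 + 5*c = (c - 1)*(c^2 - 5*c) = (c - 5)*(c - 1)*(c)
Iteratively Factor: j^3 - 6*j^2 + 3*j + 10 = (j - 5)*(j^2 - j - 2) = (j - 5)*(j + 1)*(j - 2)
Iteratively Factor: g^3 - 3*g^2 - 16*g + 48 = (g - 4)*(g^2 + g - 12) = (g - 4)*(g - 3)*(g + 4)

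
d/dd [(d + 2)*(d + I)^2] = (d + I)*(3*d + 4 + I)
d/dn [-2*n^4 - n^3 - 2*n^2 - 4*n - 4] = -8*n^3 - 3*n^2 - 4*n - 4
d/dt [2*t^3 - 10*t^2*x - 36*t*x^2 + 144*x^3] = 6*t^2 - 20*t*x - 36*x^2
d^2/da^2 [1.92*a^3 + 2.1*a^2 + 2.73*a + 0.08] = 11.52*a + 4.2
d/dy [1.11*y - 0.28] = 1.11000000000000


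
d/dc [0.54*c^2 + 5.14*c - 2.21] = 1.08*c + 5.14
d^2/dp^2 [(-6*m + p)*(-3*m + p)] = 2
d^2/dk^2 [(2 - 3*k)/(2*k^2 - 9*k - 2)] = 2*((3*k - 2)*(4*k - 9)^2 + (18*k - 31)*(-2*k^2 + 9*k + 2))/(-2*k^2 + 9*k + 2)^3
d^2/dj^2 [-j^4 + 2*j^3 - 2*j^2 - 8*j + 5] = -12*j^2 + 12*j - 4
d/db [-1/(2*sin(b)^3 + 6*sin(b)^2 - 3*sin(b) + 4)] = 3*(4*sin(b) - cos(2*b))*cos(b)/(2*sin(b)^3 + 6*sin(b)^2 - 3*sin(b) + 4)^2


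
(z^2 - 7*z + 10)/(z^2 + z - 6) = (z - 5)/(z + 3)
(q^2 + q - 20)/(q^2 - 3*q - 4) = (q + 5)/(q + 1)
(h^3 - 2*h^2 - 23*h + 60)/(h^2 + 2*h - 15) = h - 4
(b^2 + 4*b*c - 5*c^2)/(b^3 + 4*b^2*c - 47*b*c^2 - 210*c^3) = (b - c)/(b^2 - b*c - 42*c^2)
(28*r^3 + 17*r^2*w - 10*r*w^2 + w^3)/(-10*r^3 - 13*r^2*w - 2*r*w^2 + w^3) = (-28*r^2 + 11*r*w - w^2)/(10*r^2 + 3*r*w - w^2)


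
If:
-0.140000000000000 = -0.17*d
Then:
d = 0.82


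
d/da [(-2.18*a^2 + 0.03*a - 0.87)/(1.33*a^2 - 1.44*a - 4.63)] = (3.0993*a^2 + 22.501*a - 1.3917)/(1.7689*a^4 - 3.8304*a^3 - 10.2422*a^2 + 13.3344*a + 21.4369)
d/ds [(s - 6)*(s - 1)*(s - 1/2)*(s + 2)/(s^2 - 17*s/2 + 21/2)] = 2*(4*s^5 - 62*s^4 + 271*s^3 - 285*s^2 - 207*s + 234)/(4*s^4 - 68*s^3 + 373*s^2 - 714*s + 441)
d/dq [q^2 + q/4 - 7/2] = 2*q + 1/4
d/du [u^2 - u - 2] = 2*u - 1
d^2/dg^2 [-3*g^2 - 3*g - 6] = -6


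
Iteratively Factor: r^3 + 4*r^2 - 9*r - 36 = (r + 4)*(r^2 - 9) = (r - 3)*(r + 4)*(r + 3)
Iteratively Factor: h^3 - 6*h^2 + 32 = (h - 4)*(h^2 - 2*h - 8) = (h - 4)*(h + 2)*(h - 4)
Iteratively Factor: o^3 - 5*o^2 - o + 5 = (o - 1)*(o^2 - 4*o - 5) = (o - 1)*(o + 1)*(o - 5)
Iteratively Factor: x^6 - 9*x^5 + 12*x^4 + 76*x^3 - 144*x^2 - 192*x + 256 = (x - 4)*(x^5 - 5*x^4 - 8*x^3 + 44*x^2 + 32*x - 64) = (x - 4)*(x + 2)*(x^4 - 7*x^3 + 6*x^2 + 32*x - 32) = (x - 4)^2*(x + 2)*(x^3 - 3*x^2 - 6*x + 8) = (x - 4)^2*(x + 2)^2*(x^2 - 5*x + 4) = (x - 4)^3*(x + 2)^2*(x - 1)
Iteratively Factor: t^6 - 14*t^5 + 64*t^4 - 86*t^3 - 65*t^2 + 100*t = (t - 5)*(t^5 - 9*t^4 + 19*t^3 + 9*t^2 - 20*t) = (t - 5)*(t - 4)*(t^4 - 5*t^3 - t^2 + 5*t) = t*(t - 5)*(t - 4)*(t^3 - 5*t^2 - t + 5) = t*(t - 5)*(t - 4)*(t - 1)*(t^2 - 4*t - 5) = t*(t - 5)^2*(t - 4)*(t - 1)*(t + 1)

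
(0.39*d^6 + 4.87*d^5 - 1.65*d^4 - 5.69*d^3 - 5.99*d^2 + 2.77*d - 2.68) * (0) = 0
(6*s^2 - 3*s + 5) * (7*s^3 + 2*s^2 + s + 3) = 42*s^5 - 9*s^4 + 35*s^3 + 25*s^2 - 4*s + 15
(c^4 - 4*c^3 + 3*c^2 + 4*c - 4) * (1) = c^4 - 4*c^3 + 3*c^2 + 4*c - 4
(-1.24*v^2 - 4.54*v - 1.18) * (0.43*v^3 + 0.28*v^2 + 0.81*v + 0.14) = -0.5332*v^5 - 2.2994*v^4 - 2.783*v^3 - 4.1814*v^2 - 1.5914*v - 0.1652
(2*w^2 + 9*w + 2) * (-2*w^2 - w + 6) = -4*w^4 - 20*w^3 - w^2 + 52*w + 12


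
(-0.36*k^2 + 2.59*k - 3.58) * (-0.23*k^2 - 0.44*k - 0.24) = 0.0828*k^4 - 0.4373*k^3 - 0.2298*k^2 + 0.9536*k + 0.8592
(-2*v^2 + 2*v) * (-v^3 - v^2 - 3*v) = 2*v^5 + 4*v^3 - 6*v^2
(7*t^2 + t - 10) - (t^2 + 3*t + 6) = 6*t^2 - 2*t - 16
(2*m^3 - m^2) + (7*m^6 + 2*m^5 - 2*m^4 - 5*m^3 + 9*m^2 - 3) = 7*m^6 + 2*m^5 - 2*m^4 - 3*m^3 + 8*m^2 - 3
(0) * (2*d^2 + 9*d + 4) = 0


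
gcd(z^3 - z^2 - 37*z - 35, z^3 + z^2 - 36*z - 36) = z + 1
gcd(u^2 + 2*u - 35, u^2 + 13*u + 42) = u + 7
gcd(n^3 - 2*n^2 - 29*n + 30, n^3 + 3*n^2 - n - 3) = n - 1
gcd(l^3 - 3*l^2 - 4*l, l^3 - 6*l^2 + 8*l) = l^2 - 4*l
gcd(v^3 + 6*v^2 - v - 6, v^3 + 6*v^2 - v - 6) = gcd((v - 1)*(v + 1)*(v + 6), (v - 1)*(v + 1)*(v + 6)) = v^3 + 6*v^2 - v - 6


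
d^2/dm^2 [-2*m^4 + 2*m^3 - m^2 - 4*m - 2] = -24*m^2 + 12*m - 2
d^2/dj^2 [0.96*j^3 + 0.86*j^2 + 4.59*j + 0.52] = 5.76*j + 1.72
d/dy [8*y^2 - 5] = 16*y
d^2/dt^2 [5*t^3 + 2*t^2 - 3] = 30*t + 4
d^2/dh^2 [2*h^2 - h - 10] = 4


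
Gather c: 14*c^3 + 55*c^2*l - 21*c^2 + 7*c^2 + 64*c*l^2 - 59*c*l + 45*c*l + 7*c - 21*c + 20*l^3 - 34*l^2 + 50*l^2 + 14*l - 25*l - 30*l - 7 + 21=14*c^3 + c^2*(55*l - 14) + c*(64*l^2 - 14*l - 14) + 20*l^3 + 16*l^2 - 41*l + 14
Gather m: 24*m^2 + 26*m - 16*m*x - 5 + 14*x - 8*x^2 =24*m^2 + m*(26 - 16*x) - 8*x^2 + 14*x - 5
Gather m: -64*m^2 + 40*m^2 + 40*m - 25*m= -24*m^2 + 15*m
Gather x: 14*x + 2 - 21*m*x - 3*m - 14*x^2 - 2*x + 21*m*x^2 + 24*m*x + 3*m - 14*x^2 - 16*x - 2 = x^2*(21*m - 28) + x*(3*m - 4)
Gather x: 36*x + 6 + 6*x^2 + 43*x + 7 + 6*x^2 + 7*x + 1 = 12*x^2 + 86*x + 14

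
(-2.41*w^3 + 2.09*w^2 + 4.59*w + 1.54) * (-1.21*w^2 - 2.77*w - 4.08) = 2.9161*w^5 + 4.1468*w^4 - 1.5104*w^3 - 23.1049*w^2 - 22.993*w - 6.2832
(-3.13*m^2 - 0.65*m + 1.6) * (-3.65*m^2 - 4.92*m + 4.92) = 11.4245*m^4 + 17.7721*m^3 - 18.0416*m^2 - 11.07*m + 7.872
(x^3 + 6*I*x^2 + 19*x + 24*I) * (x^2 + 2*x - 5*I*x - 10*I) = x^5 + 2*x^4 + I*x^4 + 49*x^3 + 2*I*x^3 + 98*x^2 - 71*I*x^2 + 120*x - 142*I*x + 240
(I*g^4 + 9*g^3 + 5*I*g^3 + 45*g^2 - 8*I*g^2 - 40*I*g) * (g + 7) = I*g^5 + 9*g^4 + 12*I*g^4 + 108*g^3 + 27*I*g^3 + 315*g^2 - 96*I*g^2 - 280*I*g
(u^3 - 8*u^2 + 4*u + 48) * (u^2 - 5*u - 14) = u^5 - 13*u^4 + 30*u^3 + 140*u^2 - 296*u - 672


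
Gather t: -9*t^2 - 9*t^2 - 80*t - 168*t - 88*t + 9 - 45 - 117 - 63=-18*t^2 - 336*t - 216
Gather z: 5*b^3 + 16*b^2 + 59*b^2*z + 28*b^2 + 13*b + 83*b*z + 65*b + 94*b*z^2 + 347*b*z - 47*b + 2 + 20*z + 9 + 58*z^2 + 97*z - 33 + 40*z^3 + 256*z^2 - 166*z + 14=5*b^3 + 44*b^2 + 31*b + 40*z^3 + z^2*(94*b + 314) + z*(59*b^2 + 430*b - 49) - 8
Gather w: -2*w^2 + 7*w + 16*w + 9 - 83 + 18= -2*w^2 + 23*w - 56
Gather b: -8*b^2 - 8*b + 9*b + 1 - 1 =-8*b^2 + b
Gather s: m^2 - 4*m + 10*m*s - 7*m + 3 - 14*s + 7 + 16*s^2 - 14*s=m^2 - 11*m + 16*s^2 + s*(10*m - 28) + 10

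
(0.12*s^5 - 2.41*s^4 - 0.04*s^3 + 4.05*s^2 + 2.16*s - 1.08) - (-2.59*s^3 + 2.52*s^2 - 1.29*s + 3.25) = 0.12*s^5 - 2.41*s^4 + 2.55*s^3 + 1.53*s^2 + 3.45*s - 4.33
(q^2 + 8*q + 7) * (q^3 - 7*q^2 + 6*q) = q^5 + q^4 - 43*q^3 - q^2 + 42*q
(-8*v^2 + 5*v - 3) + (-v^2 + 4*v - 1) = -9*v^2 + 9*v - 4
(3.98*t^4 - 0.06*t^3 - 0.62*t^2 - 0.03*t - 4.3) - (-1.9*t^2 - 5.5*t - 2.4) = 3.98*t^4 - 0.06*t^3 + 1.28*t^2 + 5.47*t - 1.9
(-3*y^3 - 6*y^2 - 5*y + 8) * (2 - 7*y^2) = 21*y^5 + 42*y^4 + 29*y^3 - 68*y^2 - 10*y + 16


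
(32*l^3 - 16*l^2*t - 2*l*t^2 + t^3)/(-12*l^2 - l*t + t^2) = (-8*l^2 + 2*l*t + t^2)/(3*l + t)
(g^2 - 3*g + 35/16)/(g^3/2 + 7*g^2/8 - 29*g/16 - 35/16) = (4*g - 5)/(2*g^2 + 7*g + 5)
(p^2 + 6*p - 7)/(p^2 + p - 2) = (p + 7)/(p + 2)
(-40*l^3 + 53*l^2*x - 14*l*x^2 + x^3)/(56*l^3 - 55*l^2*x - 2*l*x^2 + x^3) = (-5*l + x)/(7*l + x)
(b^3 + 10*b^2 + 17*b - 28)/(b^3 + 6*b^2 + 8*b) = (b^2 + 6*b - 7)/(b*(b + 2))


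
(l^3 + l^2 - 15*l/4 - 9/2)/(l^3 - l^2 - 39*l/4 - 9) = (l - 2)/(l - 4)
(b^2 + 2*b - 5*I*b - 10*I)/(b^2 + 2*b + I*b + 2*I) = (b - 5*I)/(b + I)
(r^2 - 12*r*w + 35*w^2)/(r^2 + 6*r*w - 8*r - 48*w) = (r^2 - 12*r*w + 35*w^2)/(r^2 + 6*r*w - 8*r - 48*w)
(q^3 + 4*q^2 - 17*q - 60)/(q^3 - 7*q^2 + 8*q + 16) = (q^2 + 8*q + 15)/(q^2 - 3*q - 4)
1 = 1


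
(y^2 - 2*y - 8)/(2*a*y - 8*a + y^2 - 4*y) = (y + 2)/(2*a + y)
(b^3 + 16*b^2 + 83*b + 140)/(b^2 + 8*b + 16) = (b^2 + 12*b + 35)/(b + 4)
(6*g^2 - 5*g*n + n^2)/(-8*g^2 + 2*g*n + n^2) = (-3*g + n)/(4*g + n)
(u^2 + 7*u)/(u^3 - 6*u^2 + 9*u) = (u + 7)/(u^2 - 6*u + 9)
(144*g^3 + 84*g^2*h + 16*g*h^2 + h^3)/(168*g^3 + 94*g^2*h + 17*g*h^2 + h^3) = (6*g + h)/(7*g + h)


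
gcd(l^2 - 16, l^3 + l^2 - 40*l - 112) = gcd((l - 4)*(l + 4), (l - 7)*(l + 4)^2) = l + 4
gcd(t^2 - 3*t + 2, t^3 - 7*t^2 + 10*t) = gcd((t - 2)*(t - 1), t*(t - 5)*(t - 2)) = t - 2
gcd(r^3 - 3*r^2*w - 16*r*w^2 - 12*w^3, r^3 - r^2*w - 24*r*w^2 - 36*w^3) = r^2 - 4*r*w - 12*w^2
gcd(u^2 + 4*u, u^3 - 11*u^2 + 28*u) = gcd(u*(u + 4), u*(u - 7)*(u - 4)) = u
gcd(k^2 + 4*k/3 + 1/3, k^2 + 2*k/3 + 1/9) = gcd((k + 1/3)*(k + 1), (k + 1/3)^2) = k + 1/3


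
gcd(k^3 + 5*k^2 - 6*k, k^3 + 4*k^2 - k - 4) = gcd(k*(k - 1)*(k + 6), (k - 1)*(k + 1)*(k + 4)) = k - 1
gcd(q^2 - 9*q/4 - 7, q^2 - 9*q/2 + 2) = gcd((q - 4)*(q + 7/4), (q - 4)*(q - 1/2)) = q - 4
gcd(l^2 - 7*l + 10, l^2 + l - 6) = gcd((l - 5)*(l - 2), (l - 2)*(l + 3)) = l - 2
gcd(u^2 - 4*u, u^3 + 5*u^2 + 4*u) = u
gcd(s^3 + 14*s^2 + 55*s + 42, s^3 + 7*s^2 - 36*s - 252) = s^2 + 13*s + 42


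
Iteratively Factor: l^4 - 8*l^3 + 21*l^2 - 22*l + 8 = (l - 2)*(l^3 - 6*l^2 + 9*l - 4) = (l - 4)*(l - 2)*(l^2 - 2*l + 1) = (l - 4)*(l - 2)*(l - 1)*(l - 1)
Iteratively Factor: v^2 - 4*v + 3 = (v - 3)*(v - 1)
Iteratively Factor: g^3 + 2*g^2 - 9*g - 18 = (g - 3)*(g^2 + 5*g + 6) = (g - 3)*(g + 2)*(g + 3)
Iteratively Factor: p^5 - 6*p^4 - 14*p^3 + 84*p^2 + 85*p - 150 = (p + 2)*(p^4 - 8*p^3 + 2*p^2 + 80*p - 75) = (p - 5)*(p + 2)*(p^3 - 3*p^2 - 13*p + 15) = (p - 5)^2*(p + 2)*(p^2 + 2*p - 3) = (p - 5)^2*(p + 2)*(p + 3)*(p - 1)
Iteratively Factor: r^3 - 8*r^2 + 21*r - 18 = (r - 2)*(r^2 - 6*r + 9) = (r - 3)*(r - 2)*(r - 3)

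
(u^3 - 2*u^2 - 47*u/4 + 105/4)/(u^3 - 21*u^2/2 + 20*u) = (2*u^2 + u - 21)/(2*u*(u - 8))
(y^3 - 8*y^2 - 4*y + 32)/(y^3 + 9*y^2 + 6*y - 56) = (y^2 - 6*y - 16)/(y^2 + 11*y + 28)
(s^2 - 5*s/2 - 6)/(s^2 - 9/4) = 2*(s - 4)/(2*s - 3)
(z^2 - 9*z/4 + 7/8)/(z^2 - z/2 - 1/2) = (-8*z^2 + 18*z - 7)/(4*(-2*z^2 + z + 1))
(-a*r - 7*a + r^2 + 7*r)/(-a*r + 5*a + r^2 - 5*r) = (r + 7)/(r - 5)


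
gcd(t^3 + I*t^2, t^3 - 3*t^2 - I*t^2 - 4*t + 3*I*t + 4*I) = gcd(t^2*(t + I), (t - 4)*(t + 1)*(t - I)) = 1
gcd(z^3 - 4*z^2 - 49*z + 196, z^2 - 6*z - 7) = z - 7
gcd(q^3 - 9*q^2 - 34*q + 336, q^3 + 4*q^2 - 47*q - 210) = q^2 - q - 42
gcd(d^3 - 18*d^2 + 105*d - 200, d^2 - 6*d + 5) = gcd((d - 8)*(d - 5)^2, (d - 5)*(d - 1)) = d - 5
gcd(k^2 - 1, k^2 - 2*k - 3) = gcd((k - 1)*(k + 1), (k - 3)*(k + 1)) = k + 1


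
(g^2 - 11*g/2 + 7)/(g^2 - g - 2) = (g - 7/2)/(g + 1)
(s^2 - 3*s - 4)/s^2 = 1 - 3/s - 4/s^2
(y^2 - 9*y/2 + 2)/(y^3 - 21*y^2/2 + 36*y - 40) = (2*y - 1)/(2*y^2 - 13*y + 20)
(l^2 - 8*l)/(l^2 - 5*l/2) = 2*(l - 8)/(2*l - 5)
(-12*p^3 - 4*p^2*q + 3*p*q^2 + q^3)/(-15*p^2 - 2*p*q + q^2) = (4*p^2 - q^2)/(5*p - q)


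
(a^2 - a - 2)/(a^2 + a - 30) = (a^2 - a - 2)/(a^2 + a - 30)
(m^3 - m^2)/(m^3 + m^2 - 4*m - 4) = m^2*(m - 1)/(m^3 + m^2 - 4*m - 4)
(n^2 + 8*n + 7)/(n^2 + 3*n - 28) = (n + 1)/(n - 4)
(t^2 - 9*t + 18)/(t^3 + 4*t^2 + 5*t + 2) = (t^2 - 9*t + 18)/(t^3 + 4*t^2 + 5*t + 2)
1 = 1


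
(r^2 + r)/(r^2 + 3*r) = (r + 1)/(r + 3)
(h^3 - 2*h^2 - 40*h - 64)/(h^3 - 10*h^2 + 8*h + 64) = (h + 4)/(h - 4)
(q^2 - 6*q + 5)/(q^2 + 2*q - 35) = (q - 1)/(q + 7)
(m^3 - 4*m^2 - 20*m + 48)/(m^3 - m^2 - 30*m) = (m^2 + 2*m - 8)/(m*(m + 5))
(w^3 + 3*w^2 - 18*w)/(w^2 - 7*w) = (w^2 + 3*w - 18)/(w - 7)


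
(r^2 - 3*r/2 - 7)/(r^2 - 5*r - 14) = (r - 7/2)/(r - 7)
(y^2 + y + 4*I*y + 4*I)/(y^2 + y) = (y + 4*I)/y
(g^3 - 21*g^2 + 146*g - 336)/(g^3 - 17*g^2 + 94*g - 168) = (g - 8)/(g - 4)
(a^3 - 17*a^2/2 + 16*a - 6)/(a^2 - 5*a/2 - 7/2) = (-2*a^3 + 17*a^2 - 32*a + 12)/(-2*a^2 + 5*a + 7)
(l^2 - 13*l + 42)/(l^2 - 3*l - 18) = (l - 7)/(l + 3)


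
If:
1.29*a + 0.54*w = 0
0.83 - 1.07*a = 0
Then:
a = 0.78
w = -1.85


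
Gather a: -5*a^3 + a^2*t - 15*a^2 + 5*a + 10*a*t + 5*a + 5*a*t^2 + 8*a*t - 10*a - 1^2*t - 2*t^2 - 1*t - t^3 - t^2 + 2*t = -5*a^3 + a^2*(t - 15) + a*(5*t^2 + 18*t) - t^3 - 3*t^2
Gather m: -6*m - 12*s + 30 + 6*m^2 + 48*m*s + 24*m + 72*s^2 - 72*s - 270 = 6*m^2 + m*(48*s + 18) + 72*s^2 - 84*s - 240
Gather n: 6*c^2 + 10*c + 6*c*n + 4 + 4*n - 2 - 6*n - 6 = 6*c^2 + 10*c + n*(6*c - 2) - 4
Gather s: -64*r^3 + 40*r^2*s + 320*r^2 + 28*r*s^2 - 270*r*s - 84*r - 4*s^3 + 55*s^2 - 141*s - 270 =-64*r^3 + 320*r^2 - 84*r - 4*s^3 + s^2*(28*r + 55) + s*(40*r^2 - 270*r - 141) - 270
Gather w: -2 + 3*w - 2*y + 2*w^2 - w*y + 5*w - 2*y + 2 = 2*w^2 + w*(8 - y) - 4*y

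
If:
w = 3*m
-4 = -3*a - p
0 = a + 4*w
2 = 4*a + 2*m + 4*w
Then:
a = 12/17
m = -1/17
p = 32/17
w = -3/17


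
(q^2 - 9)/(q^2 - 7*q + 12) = (q + 3)/(q - 4)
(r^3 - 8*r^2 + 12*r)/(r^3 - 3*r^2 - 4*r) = (-r^2 + 8*r - 12)/(-r^2 + 3*r + 4)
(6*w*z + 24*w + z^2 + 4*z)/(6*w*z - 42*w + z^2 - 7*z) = (z + 4)/(z - 7)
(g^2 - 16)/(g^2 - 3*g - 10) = (16 - g^2)/(-g^2 + 3*g + 10)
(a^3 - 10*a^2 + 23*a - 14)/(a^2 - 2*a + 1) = (a^2 - 9*a + 14)/(a - 1)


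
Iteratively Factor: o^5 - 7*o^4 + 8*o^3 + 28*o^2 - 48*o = (o - 2)*(o^4 - 5*o^3 - 2*o^2 + 24*o) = (o - 2)*(o + 2)*(o^3 - 7*o^2 + 12*o) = (o - 4)*(o - 2)*(o + 2)*(o^2 - 3*o) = o*(o - 4)*(o - 2)*(o + 2)*(o - 3)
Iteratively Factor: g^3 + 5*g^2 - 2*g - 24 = (g - 2)*(g^2 + 7*g + 12) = (g - 2)*(g + 3)*(g + 4)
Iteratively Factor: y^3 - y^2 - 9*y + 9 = (y + 3)*(y^2 - 4*y + 3) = (y - 1)*(y + 3)*(y - 3)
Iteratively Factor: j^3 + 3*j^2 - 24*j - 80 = (j + 4)*(j^2 - j - 20) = (j - 5)*(j + 4)*(j + 4)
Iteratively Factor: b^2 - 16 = (b - 4)*(b + 4)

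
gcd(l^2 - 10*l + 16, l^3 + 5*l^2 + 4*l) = 1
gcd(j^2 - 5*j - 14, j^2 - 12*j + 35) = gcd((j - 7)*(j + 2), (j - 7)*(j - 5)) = j - 7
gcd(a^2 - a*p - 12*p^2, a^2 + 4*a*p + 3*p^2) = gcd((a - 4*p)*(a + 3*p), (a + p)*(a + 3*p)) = a + 3*p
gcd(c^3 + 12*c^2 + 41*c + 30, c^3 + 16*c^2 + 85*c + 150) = c^2 + 11*c + 30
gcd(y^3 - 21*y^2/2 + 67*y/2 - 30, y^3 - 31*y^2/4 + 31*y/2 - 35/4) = y - 5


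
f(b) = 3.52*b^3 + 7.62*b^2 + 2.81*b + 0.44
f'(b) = 10.56*b^2 + 15.24*b + 2.81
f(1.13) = 18.42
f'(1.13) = 33.52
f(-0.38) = 0.28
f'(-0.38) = -1.46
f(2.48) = 107.97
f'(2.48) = 105.55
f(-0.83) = 1.34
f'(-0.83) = -2.56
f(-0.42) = 0.34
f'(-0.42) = -1.73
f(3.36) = 229.43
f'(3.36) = 173.23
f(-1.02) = 1.77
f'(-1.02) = -1.75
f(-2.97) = -32.91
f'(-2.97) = 50.70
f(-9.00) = -1973.71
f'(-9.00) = 721.01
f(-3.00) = -34.45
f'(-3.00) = 52.13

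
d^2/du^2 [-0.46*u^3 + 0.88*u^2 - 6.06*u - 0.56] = 1.76 - 2.76*u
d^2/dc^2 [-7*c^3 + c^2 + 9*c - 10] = 2 - 42*c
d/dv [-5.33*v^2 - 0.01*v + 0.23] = -10.66*v - 0.01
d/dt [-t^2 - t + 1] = -2*t - 1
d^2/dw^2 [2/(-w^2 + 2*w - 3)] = 4*(w^2 - 2*w - 4*(w - 1)^2 + 3)/(w^2 - 2*w + 3)^3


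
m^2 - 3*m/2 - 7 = (m - 7/2)*(m + 2)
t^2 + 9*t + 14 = (t + 2)*(t + 7)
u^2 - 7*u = u*(u - 7)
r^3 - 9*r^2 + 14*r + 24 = (r - 6)*(r - 4)*(r + 1)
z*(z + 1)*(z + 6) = z^3 + 7*z^2 + 6*z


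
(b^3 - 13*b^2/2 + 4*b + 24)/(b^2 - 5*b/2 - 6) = b - 4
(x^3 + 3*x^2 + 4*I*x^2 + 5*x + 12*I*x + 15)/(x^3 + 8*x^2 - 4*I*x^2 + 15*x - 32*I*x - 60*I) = (x^2 + 4*I*x + 5)/(x^2 + x*(5 - 4*I) - 20*I)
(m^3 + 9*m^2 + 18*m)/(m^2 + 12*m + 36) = m*(m + 3)/(m + 6)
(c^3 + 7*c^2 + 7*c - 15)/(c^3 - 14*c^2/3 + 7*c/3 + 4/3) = 3*(c^2 + 8*c + 15)/(3*c^2 - 11*c - 4)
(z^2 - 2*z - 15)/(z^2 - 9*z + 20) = (z + 3)/(z - 4)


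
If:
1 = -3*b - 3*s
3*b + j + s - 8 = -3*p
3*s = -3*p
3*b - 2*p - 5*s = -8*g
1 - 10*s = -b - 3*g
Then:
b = -19/42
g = 3/14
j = 403/42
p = -5/42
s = 5/42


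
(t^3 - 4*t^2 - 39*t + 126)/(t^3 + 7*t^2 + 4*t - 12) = (t^2 - 10*t + 21)/(t^2 + t - 2)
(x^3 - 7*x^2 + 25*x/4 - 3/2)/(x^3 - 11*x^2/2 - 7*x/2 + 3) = (x - 1/2)/(x + 1)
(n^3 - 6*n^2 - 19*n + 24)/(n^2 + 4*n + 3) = (n^2 - 9*n + 8)/(n + 1)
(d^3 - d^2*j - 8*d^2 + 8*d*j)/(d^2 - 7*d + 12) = d*(d^2 - d*j - 8*d + 8*j)/(d^2 - 7*d + 12)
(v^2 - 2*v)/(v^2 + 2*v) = (v - 2)/(v + 2)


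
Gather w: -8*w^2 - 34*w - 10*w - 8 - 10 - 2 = -8*w^2 - 44*w - 20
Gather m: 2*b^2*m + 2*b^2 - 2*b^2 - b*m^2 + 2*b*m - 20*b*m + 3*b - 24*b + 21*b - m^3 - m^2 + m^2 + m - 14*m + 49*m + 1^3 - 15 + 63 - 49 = -b*m^2 - m^3 + m*(2*b^2 - 18*b + 36)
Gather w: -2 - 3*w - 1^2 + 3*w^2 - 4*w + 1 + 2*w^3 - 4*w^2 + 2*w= 2*w^3 - w^2 - 5*w - 2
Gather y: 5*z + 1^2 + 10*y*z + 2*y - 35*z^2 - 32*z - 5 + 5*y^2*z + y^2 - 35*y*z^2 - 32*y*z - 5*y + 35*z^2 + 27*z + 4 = y^2*(5*z + 1) + y*(-35*z^2 - 22*z - 3)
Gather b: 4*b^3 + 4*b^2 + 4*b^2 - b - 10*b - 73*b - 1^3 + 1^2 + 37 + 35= 4*b^3 + 8*b^2 - 84*b + 72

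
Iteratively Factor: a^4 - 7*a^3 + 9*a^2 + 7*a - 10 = (a + 1)*(a^3 - 8*a^2 + 17*a - 10) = (a - 5)*(a + 1)*(a^2 - 3*a + 2) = (a - 5)*(a - 1)*(a + 1)*(a - 2)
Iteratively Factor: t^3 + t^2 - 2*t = (t + 2)*(t^2 - t) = t*(t + 2)*(t - 1)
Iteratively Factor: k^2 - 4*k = (k)*(k - 4)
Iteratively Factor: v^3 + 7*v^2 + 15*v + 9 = (v + 3)*(v^2 + 4*v + 3) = (v + 3)^2*(v + 1)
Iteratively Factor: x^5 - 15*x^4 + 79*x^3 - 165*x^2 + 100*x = (x - 4)*(x^4 - 11*x^3 + 35*x^2 - 25*x) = (x - 5)*(x - 4)*(x^3 - 6*x^2 + 5*x) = x*(x - 5)*(x - 4)*(x^2 - 6*x + 5) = x*(x - 5)*(x - 4)*(x - 1)*(x - 5)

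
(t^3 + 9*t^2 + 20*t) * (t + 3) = t^4 + 12*t^3 + 47*t^2 + 60*t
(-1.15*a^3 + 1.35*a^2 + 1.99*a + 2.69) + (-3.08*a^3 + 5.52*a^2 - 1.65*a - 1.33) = -4.23*a^3 + 6.87*a^2 + 0.34*a + 1.36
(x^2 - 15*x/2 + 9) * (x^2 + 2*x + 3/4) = x^4 - 11*x^3/2 - 21*x^2/4 + 99*x/8 + 27/4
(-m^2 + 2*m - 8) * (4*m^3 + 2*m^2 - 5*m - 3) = -4*m^5 + 6*m^4 - 23*m^3 - 23*m^2 + 34*m + 24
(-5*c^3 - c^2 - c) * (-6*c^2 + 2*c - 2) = 30*c^5 - 4*c^4 + 14*c^3 + 2*c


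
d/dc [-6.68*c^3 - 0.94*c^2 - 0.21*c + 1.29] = -20.04*c^2 - 1.88*c - 0.21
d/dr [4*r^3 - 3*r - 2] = 12*r^2 - 3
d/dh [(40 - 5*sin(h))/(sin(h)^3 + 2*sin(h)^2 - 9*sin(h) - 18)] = 10*(sin(h)^3 - 11*sin(h)^2 - 16*sin(h) + 45)*cos(h)/(sin(h)^3 + 2*sin(h)^2 - 9*sin(h) - 18)^2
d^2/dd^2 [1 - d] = 0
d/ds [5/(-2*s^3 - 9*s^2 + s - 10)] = 5*(6*s^2 + 18*s - 1)/(2*s^3 + 9*s^2 - s + 10)^2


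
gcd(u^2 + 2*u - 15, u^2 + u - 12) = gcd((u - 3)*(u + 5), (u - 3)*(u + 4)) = u - 3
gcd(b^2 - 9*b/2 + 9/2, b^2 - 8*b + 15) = b - 3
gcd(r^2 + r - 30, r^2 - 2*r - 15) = r - 5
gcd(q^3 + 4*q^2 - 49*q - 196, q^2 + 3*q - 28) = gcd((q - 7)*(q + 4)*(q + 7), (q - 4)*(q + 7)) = q + 7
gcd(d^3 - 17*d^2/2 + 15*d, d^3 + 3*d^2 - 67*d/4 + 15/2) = d - 5/2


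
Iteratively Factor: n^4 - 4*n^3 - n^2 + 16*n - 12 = (n - 3)*(n^3 - n^2 - 4*n + 4) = (n - 3)*(n + 2)*(n^2 - 3*n + 2) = (n - 3)*(n - 1)*(n + 2)*(n - 2)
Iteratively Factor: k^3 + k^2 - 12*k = (k + 4)*(k^2 - 3*k) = (k - 3)*(k + 4)*(k)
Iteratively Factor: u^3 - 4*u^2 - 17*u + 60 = (u + 4)*(u^2 - 8*u + 15) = (u - 5)*(u + 4)*(u - 3)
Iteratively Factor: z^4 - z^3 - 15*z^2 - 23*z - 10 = (z + 1)*(z^3 - 2*z^2 - 13*z - 10) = (z - 5)*(z + 1)*(z^2 + 3*z + 2) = (z - 5)*(z + 1)*(z + 2)*(z + 1)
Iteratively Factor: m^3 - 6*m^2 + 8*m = (m)*(m^2 - 6*m + 8) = m*(m - 4)*(m - 2)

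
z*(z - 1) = z^2 - z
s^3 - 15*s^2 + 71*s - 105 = (s - 7)*(s - 5)*(s - 3)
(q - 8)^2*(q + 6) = q^3 - 10*q^2 - 32*q + 384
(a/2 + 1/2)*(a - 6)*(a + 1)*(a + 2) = a^4/2 - a^3 - 19*a^2/2 - 14*a - 6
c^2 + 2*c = c*(c + 2)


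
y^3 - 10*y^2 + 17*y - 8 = (y - 8)*(y - 1)^2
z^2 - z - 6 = (z - 3)*(z + 2)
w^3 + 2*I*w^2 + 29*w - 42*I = (w - 3*I)*(w - 2*I)*(w + 7*I)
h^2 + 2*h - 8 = (h - 2)*(h + 4)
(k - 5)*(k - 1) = k^2 - 6*k + 5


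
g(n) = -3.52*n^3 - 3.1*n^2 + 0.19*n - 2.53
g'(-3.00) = -76.25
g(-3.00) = 64.04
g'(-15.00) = -2282.81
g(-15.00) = 11177.12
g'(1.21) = -22.77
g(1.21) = -13.07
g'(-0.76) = -1.20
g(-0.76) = -2.92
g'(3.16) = -124.85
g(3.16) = -143.96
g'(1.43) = -30.27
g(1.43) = -18.89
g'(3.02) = -114.85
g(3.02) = -127.18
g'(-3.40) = -100.80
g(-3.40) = 99.34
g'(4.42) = -233.52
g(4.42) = -366.21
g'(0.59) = -7.14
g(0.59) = -4.22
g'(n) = -10.56*n^2 - 6.2*n + 0.19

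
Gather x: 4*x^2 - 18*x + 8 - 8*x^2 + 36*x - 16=-4*x^2 + 18*x - 8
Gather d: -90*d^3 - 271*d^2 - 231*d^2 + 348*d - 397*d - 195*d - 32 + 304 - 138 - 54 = -90*d^3 - 502*d^2 - 244*d + 80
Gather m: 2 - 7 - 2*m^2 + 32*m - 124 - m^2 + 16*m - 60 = -3*m^2 + 48*m - 189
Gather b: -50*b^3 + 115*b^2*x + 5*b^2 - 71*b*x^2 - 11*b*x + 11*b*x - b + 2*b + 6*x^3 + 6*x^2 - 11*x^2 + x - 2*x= -50*b^3 + b^2*(115*x + 5) + b*(1 - 71*x^2) + 6*x^3 - 5*x^2 - x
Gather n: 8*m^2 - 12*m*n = 8*m^2 - 12*m*n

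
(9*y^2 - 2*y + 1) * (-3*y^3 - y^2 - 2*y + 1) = -27*y^5 - 3*y^4 - 19*y^3 + 12*y^2 - 4*y + 1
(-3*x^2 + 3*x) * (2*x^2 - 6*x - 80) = -6*x^4 + 24*x^3 + 222*x^2 - 240*x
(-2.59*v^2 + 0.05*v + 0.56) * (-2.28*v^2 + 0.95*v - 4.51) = 5.9052*v^4 - 2.5745*v^3 + 10.4516*v^2 + 0.3065*v - 2.5256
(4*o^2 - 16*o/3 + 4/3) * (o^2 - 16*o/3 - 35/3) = 4*o^4 - 80*o^3/3 - 152*o^2/9 + 496*o/9 - 140/9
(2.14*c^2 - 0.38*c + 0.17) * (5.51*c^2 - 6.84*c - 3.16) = 11.7914*c^4 - 16.7314*c^3 - 3.2265*c^2 + 0.038*c - 0.5372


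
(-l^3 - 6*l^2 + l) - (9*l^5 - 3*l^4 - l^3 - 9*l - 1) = -9*l^5 + 3*l^4 - 6*l^2 + 10*l + 1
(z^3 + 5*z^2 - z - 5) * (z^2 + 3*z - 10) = z^5 + 8*z^4 + 4*z^3 - 58*z^2 - 5*z + 50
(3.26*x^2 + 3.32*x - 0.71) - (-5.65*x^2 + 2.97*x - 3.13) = 8.91*x^2 + 0.35*x + 2.42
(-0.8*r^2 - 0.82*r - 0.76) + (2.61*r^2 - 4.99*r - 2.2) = 1.81*r^2 - 5.81*r - 2.96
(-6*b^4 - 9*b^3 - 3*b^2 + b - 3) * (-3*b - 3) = 18*b^5 + 45*b^4 + 36*b^3 + 6*b^2 + 6*b + 9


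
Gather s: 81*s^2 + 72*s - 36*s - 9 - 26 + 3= 81*s^2 + 36*s - 32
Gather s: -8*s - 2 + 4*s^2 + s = 4*s^2 - 7*s - 2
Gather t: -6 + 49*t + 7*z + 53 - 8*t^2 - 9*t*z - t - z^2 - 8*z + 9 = -8*t^2 + t*(48 - 9*z) - z^2 - z + 56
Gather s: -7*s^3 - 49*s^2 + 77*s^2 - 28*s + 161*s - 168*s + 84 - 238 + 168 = -7*s^3 + 28*s^2 - 35*s + 14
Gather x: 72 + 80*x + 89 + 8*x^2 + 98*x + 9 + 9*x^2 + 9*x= 17*x^2 + 187*x + 170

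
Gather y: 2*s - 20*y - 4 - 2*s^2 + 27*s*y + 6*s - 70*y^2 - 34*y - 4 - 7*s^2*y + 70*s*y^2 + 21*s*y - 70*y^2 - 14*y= -2*s^2 + 8*s + y^2*(70*s - 140) + y*(-7*s^2 + 48*s - 68) - 8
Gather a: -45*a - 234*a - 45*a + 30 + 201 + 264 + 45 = 540 - 324*a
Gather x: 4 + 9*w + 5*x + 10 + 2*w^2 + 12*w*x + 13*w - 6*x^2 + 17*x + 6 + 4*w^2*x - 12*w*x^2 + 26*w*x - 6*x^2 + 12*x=2*w^2 + 22*w + x^2*(-12*w - 12) + x*(4*w^2 + 38*w + 34) + 20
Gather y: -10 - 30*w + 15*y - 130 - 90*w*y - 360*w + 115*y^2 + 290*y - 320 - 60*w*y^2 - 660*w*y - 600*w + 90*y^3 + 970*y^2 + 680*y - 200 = -990*w + 90*y^3 + y^2*(1085 - 60*w) + y*(985 - 750*w) - 660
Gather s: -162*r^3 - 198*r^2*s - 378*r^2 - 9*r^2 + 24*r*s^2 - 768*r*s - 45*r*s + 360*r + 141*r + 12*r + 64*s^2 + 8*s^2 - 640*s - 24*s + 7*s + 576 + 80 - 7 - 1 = -162*r^3 - 387*r^2 + 513*r + s^2*(24*r + 72) + s*(-198*r^2 - 813*r - 657) + 648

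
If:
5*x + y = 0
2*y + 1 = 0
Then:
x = 1/10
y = -1/2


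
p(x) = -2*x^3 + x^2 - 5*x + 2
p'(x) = -6*x^2 + 2*x - 5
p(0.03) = 1.85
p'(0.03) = -4.95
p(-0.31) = 3.71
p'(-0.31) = -6.20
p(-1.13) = 11.81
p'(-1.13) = -14.92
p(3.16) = -66.92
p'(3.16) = -58.59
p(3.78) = -110.63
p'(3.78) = -83.17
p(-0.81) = 7.77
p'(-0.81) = -10.56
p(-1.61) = 20.99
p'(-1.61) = -23.77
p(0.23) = 0.88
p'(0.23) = -4.86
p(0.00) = 2.00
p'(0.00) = -5.00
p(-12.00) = 3662.00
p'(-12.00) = -893.00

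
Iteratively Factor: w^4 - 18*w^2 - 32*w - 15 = (w + 3)*(w^3 - 3*w^2 - 9*w - 5) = (w + 1)*(w + 3)*(w^2 - 4*w - 5) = (w + 1)^2*(w + 3)*(w - 5)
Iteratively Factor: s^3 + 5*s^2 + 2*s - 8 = (s + 2)*(s^2 + 3*s - 4) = (s - 1)*(s + 2)*(s + 4)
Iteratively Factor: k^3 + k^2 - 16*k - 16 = (k + 4)*(k^2 - 3*k - 4) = (k - 4)*(k + 4)*(k + 1)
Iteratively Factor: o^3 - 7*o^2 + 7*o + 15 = (o - 5)*(o^2 - 2*o - 3) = (o - 5)*(o - 3)*(o + 1)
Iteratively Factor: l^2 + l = (l + 1)*(l)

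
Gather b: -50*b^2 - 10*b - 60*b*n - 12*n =-50*b^2 + b*(-60*n - 10) - 12*n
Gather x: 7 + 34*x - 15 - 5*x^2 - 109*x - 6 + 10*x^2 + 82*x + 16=5*x^2 + 7*x + 2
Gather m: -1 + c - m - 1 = c - m - 2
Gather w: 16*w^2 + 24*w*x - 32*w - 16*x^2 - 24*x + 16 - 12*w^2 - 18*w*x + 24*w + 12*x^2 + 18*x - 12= 4*w^2 + w*(6*x - 8) - 4*x^2 - 6*x + 4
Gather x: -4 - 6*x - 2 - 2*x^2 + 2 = -2*x^2 - 6*x - 4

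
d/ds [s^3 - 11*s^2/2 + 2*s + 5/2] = 3*s^2 - 11*s + 2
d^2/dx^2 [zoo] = 0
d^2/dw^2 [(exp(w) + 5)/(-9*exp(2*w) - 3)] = (-9*exp(4*w) - 180*exp(3*w) + 18*exp(2*w) + 60*exp(w) - 1)*exp(w)/(3*(27*exp(6*w) + 27*exp(4*w) + 9*exp(2*w) + 1))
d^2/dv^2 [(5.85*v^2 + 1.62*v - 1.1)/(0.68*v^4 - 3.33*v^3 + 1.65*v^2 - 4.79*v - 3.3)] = (16.23024*v^8 - 70.4913839999999*v^7 + 47.746682*v^6 + 422.070588*v^5 - 435.147606*v^4 - 666.647038*v^3 - 175.37058*v^2 + 177.6159*v + 13.7423)/(0.314432*v^12 - 4.619376*v^11 + 24.910236*v^10 - 65.988285*v^9 + 120.945051*v^8 - 173.956428*v^7 + 77.214309*v^6 - 95.050224*v^5 - 206.987715*v^4 - 62.204039*v^3 - 173.24109*v^2 - 156.4893*v - 35.937)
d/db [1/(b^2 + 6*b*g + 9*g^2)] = 2*(-b - 3*g)/(b^2 + 6*b*g + 9*g^2)^2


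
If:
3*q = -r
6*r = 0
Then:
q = 0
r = 0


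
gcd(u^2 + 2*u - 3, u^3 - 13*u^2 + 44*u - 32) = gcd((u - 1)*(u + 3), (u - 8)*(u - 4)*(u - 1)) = u - 1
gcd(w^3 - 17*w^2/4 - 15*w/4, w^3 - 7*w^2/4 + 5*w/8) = w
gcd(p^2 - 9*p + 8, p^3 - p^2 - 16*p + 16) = p - 1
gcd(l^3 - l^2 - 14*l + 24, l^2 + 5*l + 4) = l + 4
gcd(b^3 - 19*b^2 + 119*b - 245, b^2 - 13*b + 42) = b - 7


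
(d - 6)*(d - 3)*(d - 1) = d^3 - 10*d^2 + 27*d - 18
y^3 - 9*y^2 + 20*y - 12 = (y - 6)*(y - 2)*(y - 1)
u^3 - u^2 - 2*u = u*(u - 2)*(u + 1)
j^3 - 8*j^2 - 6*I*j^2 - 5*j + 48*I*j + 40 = (j - 8)*(j - 5*I)*(j - I)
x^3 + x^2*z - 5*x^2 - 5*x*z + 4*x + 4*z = (x - 4)*(x - 1)*(x + z)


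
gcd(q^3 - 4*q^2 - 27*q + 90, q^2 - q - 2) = 1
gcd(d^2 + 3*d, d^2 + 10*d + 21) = d + 3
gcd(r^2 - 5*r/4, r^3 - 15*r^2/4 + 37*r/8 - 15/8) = r - 5/4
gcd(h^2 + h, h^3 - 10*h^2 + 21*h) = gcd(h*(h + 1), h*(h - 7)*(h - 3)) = h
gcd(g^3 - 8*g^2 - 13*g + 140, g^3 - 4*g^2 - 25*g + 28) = g^2 - 3*g - 28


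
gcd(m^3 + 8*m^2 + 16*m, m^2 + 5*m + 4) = m + 4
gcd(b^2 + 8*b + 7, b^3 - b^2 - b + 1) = b + 1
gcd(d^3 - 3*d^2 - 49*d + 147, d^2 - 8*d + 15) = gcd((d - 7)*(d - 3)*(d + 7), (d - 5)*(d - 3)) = d - 3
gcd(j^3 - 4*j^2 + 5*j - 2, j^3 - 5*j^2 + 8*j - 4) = j^2 - 3*j + 2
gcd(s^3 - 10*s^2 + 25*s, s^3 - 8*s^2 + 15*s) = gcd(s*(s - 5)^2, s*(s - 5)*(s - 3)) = s^2 - 5*s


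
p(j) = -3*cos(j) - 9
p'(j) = 3*sin(j)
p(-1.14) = -10.25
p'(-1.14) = -2.73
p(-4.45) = -8.22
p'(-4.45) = 2.90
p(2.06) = -7.59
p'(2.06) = 2.65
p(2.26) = -7.09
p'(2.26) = 2.32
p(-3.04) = -6.02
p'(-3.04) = -0.30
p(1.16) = -10.20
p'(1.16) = 2.75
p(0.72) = -11.26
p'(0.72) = 1.98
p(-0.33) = -11.84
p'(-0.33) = -0.97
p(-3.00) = -6.03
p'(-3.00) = -0.42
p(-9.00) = -6.27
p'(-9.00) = -1.24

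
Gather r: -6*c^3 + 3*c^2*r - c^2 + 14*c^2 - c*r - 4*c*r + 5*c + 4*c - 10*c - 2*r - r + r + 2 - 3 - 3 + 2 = -6*c^3 + 13*c^2 - c + r*(3*c^2 - 5*c - 2) - 2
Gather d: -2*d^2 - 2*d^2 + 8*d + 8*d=-4*d^2 + 16*d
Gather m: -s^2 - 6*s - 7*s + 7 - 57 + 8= -s^2 - 13*s - 42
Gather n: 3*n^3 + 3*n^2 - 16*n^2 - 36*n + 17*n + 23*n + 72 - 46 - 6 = 3*n^3 - 13*n^2 + 4*n + 20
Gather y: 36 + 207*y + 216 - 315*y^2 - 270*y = -315*y^2 - 63*y + 252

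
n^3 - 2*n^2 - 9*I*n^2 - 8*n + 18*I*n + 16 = (n - 2)*(n - 8*I)*(n - I)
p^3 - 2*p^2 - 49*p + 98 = (p - 7)*(p - 2)*(p + 7)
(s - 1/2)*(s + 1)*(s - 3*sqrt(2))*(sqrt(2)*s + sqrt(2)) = sqrt(2)*s^4 - 6*s^3 + 3*sqrt(2)*s^3/2 - 9*s^2 - sqrt(2)*s/2 + 3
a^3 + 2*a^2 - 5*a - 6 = (a - 2)*(a + 1)*(a + 3)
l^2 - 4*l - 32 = (l - 8)*(l + 4)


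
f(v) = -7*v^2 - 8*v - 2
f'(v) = -14*v - 8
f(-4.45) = -105.02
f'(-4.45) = 54.30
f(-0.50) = 0.25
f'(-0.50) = -1.00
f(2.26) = -55.83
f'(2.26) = -39.64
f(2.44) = -63.20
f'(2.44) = -42.16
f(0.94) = -15.71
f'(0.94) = -21.16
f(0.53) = -8.21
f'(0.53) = -15.42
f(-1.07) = -1.45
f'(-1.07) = 6.98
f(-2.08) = -15.64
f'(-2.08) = 21.12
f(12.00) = -1106.00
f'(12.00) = -176.00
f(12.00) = -1106.00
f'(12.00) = -176.00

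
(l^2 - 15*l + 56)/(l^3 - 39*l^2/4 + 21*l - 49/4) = 4*(l - 8)/(4*l^2 - 11*l + 7)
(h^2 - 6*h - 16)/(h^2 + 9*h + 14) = (h - 8)/(h + 7)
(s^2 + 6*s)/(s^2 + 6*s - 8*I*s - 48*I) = s/(s - 8*I)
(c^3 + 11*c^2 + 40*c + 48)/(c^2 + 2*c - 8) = (c^2 + 7*c + 12)/(c - 2)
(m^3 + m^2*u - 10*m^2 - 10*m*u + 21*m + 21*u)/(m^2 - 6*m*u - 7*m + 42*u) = (-m^2 - m*u + 3*m + 3*u)/(-m + 6*u)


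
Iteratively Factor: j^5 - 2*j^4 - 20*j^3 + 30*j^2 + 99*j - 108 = (j - 3)*(j^4 + j^3 - 17*j^2 - 21*j + 36) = (j - 3)*(j - 1)*(j^3 + 2*j^2 - 15*j - 36) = (j - 4)*(j - 3)*(j - 1)*(j^2 + 6*j + 9) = (j - 4)*(j - 3)*(j - 1)*(j + 3)*(j + 3)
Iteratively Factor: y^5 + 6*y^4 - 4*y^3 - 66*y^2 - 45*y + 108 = (y + 3)*(y^4 + 3*y^3 - 13*y^2 - 27*y + 36) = (y + 3)^2*(y^3 - 13*y + 12) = (y + 3)^2*(y + 4)*(y^2 - 4*y + 3) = (y - 1)*(y + 3)^2*(y + 4)*(y - 3)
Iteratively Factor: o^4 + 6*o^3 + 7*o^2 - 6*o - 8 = (o - 1)*(o^3 + 7*o^2 + 14*o + 8) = (o - 1)*(o + 4)*(o^2 + 3*o + 2) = (o - 1)*(o + 2)*(o + 4)*(o + 1)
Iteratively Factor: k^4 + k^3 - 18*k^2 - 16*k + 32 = (k + 4)*(k^3 - 3*k^2 - 6*k + 8) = (k - 4)*(k + 4)*(k^2 + k - 2) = (k - 4)*(k + 2)*(k + 4)*(k - 1)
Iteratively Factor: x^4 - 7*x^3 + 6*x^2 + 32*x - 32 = (x - 4)*(x^3 - 3*x^2 - 6*x + 8) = (x - 4)*(x + 2)*(x^2 - 5*x + 4) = (x - 4)*(x - 1)*(x + 2)*(x - 4)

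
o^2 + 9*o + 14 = (o + 2)*(o + 7)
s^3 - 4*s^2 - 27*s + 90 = (s - 6)*(s - 3)*(s + 5)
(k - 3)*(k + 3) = k^2 - 9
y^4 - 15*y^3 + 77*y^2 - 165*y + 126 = (y - 7)*(y - 3)^2*(y - 2)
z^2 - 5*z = z*(z - 5)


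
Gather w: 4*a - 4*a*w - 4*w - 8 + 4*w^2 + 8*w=4*a + 4*w^2 + w*(4 - 4*a) - 8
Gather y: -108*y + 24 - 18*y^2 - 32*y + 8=-18*y^2 - 140*y + 32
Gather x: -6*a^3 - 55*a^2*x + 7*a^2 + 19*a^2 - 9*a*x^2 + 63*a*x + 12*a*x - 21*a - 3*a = -6*a^3 + 26*a^2 - 9*a*x^2 - 24*a + x*(-55*a^2 + 75*a)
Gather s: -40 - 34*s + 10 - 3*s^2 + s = -3*s^2 - 33*s - 30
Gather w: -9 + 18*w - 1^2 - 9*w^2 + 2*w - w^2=-10*w^2 + 20*w - 10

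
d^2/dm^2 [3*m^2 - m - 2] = 6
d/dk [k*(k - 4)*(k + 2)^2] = 4*k^3 - 24*k - 16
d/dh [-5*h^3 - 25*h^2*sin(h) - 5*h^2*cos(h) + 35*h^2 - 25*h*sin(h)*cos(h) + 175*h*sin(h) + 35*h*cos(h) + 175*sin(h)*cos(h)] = 5*h^2*sin(h) - 25*h^2*cos(h) - 15*h^2 - 85*h*sin(h) + 165*h*cos(h) - 25*h*cos(2*h) + 70*h + 175*sin(h) - 25*sin(2*h)/2 + 35*cos(h) + 175*cos(2*h)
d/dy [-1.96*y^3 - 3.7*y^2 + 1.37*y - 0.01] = -5.88*y^2 - 7.4*y + 1.37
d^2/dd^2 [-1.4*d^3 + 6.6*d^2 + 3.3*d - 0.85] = 13.2 - 8.4*d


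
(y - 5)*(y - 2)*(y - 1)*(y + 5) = y^4 - 3*y^3 - 23*y^2 + 75*y - 50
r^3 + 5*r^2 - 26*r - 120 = (r - 5)*(r + 4)*(r + 6)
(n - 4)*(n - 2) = n^2 - 6*n + 8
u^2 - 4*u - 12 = (u - 6)*(u + 2)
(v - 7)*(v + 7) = v^2 - 49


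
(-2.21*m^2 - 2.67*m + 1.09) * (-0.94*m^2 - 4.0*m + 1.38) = 2.0774*m^4 + 11.3498*m^3 + 6.6056*m^2 - 8.0446*m + 1.5042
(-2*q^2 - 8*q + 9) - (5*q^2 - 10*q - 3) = -7*q^2 + 2*q + 12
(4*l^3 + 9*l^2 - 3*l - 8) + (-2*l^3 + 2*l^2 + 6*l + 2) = 2*l^3 + 11*l^2 + 3*l - 6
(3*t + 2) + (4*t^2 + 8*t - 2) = 4*t^2 + 11*t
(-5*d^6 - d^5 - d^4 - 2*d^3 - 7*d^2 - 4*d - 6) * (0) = 0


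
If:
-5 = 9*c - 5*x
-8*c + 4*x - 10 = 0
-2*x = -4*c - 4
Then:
No Solution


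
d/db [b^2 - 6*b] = 2*b - 6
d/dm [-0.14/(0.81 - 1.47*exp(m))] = -0.2058*exp(m)/(1.47*exp(m) - 0.81)^2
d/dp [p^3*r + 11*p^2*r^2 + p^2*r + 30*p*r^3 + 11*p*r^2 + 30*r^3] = r*(3*p^2 + 22*p*r + 2*p + 30*r^2 + 11*r)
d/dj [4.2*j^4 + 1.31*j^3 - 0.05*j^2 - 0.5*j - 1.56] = 16.8*j^3 + 3.93*j^2 - 0.1*j - 0.5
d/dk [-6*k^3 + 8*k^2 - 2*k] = -18*k^2 + 16*k - 2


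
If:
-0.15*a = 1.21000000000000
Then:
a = -8.07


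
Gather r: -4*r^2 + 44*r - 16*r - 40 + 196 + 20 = -4*r^2 + 28*r + 176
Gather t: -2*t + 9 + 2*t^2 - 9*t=2*t^2 - 11*t + 9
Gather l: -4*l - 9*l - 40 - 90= -13*l - 130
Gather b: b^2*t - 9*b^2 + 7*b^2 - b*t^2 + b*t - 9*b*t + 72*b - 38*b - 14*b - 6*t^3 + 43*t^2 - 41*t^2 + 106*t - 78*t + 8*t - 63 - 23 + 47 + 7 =b^2*(t - 2) + b*(-t^2 - 8*t + 20) - 6*t^3 + 2*t^2 + 36*t - 32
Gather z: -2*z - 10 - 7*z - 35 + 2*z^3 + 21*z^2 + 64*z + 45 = 2*z^3 + 21*z^2 + 55*z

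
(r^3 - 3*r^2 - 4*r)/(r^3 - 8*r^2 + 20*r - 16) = r*(r + 1)/(r^2 - 4*r + 4)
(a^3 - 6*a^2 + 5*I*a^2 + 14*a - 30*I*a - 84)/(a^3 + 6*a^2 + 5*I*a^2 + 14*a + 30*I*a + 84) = (a - 6)/(a + 6)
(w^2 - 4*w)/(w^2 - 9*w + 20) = w/(w - 5)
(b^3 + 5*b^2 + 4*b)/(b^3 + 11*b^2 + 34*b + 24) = b/(b + 6)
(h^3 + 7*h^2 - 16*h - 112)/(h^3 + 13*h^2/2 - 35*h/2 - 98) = 2*(h + 4)/(2*h + 7)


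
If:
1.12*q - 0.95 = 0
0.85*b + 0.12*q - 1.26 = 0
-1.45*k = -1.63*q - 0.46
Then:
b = 1.36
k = 1.27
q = 0.85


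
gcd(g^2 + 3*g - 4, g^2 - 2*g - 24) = g + 4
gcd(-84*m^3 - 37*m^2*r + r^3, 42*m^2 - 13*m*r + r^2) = -7*m + r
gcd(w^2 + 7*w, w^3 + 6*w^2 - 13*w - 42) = w + 7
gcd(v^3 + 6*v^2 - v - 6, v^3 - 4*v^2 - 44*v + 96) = v + 6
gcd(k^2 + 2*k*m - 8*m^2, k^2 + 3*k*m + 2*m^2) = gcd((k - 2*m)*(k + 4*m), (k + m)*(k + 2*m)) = 1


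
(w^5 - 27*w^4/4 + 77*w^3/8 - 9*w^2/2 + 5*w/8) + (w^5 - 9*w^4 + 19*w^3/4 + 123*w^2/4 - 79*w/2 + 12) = 2*w^5 - 63*w^4/4 + 115*w^3/8 + 105*w^2/4 - 311*w/8 + 12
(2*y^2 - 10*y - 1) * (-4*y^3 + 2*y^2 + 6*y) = -8*y^5 + 44*y^4 - 4*y^3 - 62*y^2 - 6*y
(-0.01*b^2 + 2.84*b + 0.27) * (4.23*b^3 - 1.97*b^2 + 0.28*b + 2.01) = -0.0423*b^5 + 12.0329*b^4 - 4.4555*b^3 + 0.2432*b^2 + 5.784*b + 0.5427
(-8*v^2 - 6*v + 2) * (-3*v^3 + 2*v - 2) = 24*v^5 + 18*v^4 - 22*v^3 + 4*v^2 + 16*v - 4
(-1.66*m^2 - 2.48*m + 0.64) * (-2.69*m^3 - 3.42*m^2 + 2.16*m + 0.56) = 4.4654*m^5 + 12.3484*m^4 + 3.1744*m^3 - 8.4752*m^2 - 0.00639999999999996*m + 0.3584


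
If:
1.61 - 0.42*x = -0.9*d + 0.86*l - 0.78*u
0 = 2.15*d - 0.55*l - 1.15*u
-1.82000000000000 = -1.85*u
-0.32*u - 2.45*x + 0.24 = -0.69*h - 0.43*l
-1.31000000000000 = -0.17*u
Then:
No Solution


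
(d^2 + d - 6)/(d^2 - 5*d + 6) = (d + 3)/(d - 3)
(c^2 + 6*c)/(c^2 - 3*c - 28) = c*(c + 6)/(c^2 - 3*c - 28)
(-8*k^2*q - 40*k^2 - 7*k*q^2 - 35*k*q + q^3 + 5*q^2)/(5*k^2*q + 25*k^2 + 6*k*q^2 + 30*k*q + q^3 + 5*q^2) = (-8*k + q)/(5*k + q)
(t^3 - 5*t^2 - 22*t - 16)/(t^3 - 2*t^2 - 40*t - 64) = (t + 1)/(t + 4)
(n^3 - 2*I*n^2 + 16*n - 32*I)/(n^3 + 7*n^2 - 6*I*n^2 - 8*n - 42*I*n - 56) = (n + 4*I)/(n + 7)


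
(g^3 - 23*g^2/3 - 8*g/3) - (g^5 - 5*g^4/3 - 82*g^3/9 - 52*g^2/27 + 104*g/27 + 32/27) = -g^5 + 5*g^4/3 + 91*g^3/9 - 155*g^2/27 - 176*g/27 - 32/27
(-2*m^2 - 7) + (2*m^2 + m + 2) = m - 5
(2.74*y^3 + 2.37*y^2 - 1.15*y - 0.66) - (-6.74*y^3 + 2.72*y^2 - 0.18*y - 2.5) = 9.48*y^3 - 0.35*y^2 - 0.97*y + 1.84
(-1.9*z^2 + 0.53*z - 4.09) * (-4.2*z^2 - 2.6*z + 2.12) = 7.98*z^4 + 2.714*z^3 + 11.772*z^2 + 11.7576*z - 8.6708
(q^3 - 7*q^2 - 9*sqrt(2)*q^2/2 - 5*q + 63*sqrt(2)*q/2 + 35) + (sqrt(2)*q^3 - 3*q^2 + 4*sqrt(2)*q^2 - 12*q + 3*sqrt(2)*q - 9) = q^3 + sqrt(2)*q^3 - 10*q^2 - sqrt(2)*q^2/2 - 17*q + 69*sqrt(2)*q/2 + 26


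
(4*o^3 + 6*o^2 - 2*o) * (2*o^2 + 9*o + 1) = 8*o^5 + 48*o^4 + 54*o^3 - 12*o^2 - 2*o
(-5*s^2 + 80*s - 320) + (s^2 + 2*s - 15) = -4*s^2 + 82*s - 335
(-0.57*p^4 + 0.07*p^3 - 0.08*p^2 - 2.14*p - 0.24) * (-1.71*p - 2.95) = 0.9747*p^5 + 1.5618*p^4 - 0.0697*p^3 + 3.8954*p^2 + 6.7234*p + 0.708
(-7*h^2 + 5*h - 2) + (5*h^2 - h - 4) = -2*h^2 + 4*h - 6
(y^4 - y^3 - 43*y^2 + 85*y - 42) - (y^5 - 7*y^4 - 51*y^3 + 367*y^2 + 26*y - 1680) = -y^5 + 8*y^4 + 50*y^3 - 410*y^2 + 59*y + 1638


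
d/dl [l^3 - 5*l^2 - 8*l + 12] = 3*l^2 - 10*l - 8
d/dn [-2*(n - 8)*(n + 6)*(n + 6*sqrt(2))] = -6*n^2 - 24*sqrt(2)*n + 8*n + 24*sqrt(2) + 96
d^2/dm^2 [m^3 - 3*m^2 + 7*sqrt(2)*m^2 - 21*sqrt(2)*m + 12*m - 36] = 6*m - 6 + 14*sqrt(2)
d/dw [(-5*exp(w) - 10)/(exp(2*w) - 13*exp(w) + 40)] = 5*((exp(w) + 2)*(2*exp(w) - 13) - exp(2*w) + 13*exp(w) - 40)*exp(w)/(exp(2*w) - 13*exp(w) + 40)^2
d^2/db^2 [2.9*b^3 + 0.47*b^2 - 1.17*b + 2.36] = 17.4*b + 0.94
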